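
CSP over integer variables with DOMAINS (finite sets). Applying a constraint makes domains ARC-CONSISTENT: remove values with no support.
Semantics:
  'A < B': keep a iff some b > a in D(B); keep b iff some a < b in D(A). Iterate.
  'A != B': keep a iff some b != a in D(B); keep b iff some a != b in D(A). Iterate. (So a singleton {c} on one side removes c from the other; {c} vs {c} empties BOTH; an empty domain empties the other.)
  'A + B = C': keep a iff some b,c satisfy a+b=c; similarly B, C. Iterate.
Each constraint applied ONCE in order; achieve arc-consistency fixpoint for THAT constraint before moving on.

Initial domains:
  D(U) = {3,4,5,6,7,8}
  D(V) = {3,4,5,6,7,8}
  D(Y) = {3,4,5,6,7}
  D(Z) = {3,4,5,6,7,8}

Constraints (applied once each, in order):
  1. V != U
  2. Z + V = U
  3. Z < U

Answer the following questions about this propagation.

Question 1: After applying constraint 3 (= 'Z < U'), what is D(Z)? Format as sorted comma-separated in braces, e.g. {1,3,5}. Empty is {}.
Constraint 1 (V != U) on D(V)={3,4,5,6,7,8} D(U)={3,4,5,6,7,8}: no change
Constraint 2 (Z + V = U) on D(Z)={3,4,5,6,7,8} D(V)={3,4,5,6,7,8} D(U)={3,4,5,6,7,8}: Z {3,4,5,6,7,8}->{3,4,5}; V {3,4,5,6,7,8}->{3,4,5}; U {3,4,5,6,7,8}->{6,7,8}
Constraint 3 (Z < U) on D(Z)={3,4,5} D(U)={6,7,8}: no change
So after constraint 3: D(Z) = {3,4,5}

Answer: {3,4,5}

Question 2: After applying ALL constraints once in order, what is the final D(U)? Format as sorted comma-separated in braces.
Constraint 1 (V != U) on D(V)={3,4,5,6,7,8} D(U)={3,4,5,6,7,8}: no change
Constraint 2 (Z + V = U) on D(Z)={3,4,5,6,7,8} D(V)={3,4,5,6,7,8} D(U)={3,4,5,6,7,8}: Z {3,4,5,6,7,8}->{3,4,5}; V {3,4,5,6,7,8}->{3,4,5}; U {3,4,5,6,7,8}->{6,7,8}
Constraint 3 (Z < U) on D(Z)={3,4,5} D(U)={6,7,8}: no change
So after all 3 constraints: D(U) = {6,7,8}

Answer: {6,7,8}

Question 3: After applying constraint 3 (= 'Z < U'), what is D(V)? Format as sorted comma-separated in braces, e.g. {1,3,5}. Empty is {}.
Answer: {3,4,5}

Derivation:
Constraint 1 (V != U) on D(V)={3,4,5,6,7,8} D(U)={3,4,5,6,7,8}: no change
Constraint 2 (Z + V = U) on D(Z)={3,4,5,6,7,8} D(V)={3,4,5,6,7,8} D(U)={3,4,5,6,7,8}: Z {3,4,5,6,7,8}->{3,4,5}; V {3,4,5,6,7,8}->{3,4,5}; U {3,4,5,6,7,8}->{6,7,8}
Constraint 3 (Z < U) on D(Z)={3,4,5} D(U)={6,7,8}: no change
So after constraint 3: D(V) = {3,4,5}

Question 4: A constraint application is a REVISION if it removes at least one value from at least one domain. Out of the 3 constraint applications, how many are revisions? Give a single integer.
Constraint 1 (V != U) on D(V)={3,4,5,6,7,8} D(U)={3,4,5,6,7,8}: no change => not a revision
Constraint 2 (Z + V = U) on D(Z)={3,4,5,6,7,8} D(V)={3,4,5,6,7,8} D(U)={3,4,5,6,7,8}: Z {3,4,5,6,7,8}->{3,4,5}; V {3,4,5,6,7,8}->{3,4,5}; U {3,4,5,6,7,8}->{6,7,8} => REVISION
Constraint 3 (Z < U) on D(Z)={3,4,5} D(U)={6,7,8}: no change => not a revision
Total revisions = 1

Answer: 1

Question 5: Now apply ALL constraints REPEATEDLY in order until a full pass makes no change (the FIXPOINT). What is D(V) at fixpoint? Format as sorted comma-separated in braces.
Answer: {3,4,5}

Derivation:
pass 0 (initial): D(V)={3,4,5,6,7,8}
pass 1: U {3,4,5,6,7,8}->{6,7,8}; V {3,4,5,6,7,8}->{3,4,5}; Z {3,4,5,6,7,8}->{3,4,5}
pass 2: no change
Fixpoint after 2 passes: D(V) = {3,4,5}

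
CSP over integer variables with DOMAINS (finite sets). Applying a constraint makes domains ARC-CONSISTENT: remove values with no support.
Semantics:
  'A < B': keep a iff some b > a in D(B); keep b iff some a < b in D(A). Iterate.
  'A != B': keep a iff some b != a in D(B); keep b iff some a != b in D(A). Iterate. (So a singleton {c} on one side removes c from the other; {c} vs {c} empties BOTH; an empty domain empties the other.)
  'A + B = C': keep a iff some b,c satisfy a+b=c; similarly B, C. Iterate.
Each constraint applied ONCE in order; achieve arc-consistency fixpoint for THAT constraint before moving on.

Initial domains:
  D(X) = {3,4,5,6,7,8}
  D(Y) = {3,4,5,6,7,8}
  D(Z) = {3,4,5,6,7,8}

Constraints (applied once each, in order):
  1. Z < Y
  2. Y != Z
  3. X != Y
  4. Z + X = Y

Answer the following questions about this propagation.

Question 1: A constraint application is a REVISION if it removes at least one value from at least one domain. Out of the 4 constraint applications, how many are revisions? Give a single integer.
Constraint 1 (Z < Y) on D(Z)={3,4,5,6,7,8} D(Y)={3,4,5,6,7,8}: Z {3,4,5,6,7,8}->{3,4,5,6,7}; Y {3,4,5,6,7,8}->{4,5,6,7,8} => REVISION
Constraint 2 (Y != Z) on D(Y)={4,5,6,7,8} D(Z)={3,4,5,6,7}: no change => not a revision
Constraint 3 (X != Y) on D(X)={3,4,5,6,7,8} D(Y)={4,5,6,7,8}: no change => not a revision
Constraint 4 (Z + X = Y) on D(Z)={3,4,5,6,7} D(X)={3,4,5,6,7,8} D(Y)={4,5,6,7,8}: Z {3,4,5,6,7}->{3,4,5}; X {3,4,5,6,7,8}->{3,4,5}; Y {4,5,6,7,8}->{6,7,8} => REVISION
Total revisions = 2

Answer: 2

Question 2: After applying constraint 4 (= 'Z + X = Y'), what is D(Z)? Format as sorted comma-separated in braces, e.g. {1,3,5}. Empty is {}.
Constraint 1 (Z < Y) on D(Z)={3,4,5,6,7,8} D(Y)={3,4,5,6,7,8}: Z {3,4,5,6,7,8}->{3,4,5,6,7}; Y {3,4,5,6,7,8}->{4,5,6,7,8}
Constraint 2 (Y != Z) on D(Y)={4,5,6,7,8} D(Z)={3,4,5,6,7}: no change
Constraint 3 (X != Y) on D(X)={3,4,5,6,7,8} D(Y)={4,5,6,7,8}: no change
Constraint 4 (Z + X = Y) on D(Z)={3,4,5,6,7} D(X)={3,4,5,6,7,8} D(Y)={4,5,6,7,8}: Z {3,4,5,6,7}->{3,4,5}; X {3,4,5,6,7,8}->{3,4,5}; Y {4,5,6,7,8}->{6,7,8}
So after constraint 4: D(Z) = {3,4,5}

Answer: {3,4,5}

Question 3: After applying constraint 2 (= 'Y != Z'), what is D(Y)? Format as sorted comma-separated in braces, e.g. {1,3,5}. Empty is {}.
Answer: {4,5,6,7,8}

Derivation:
Constraint 1 (Z < Y) on D(Z)={3,4,5,6,7,8} D(Y)={3,4,5,6,7,8}: Z {3,4,5,6,7,8}->{3,4,5,6,7}; Y {3,4,5,6,7,8}->{4,5,6,7,8}
Constraint 2 (Y != Z) on D(Y)={4,5,6,7,8} D(Z)={3,4,5,6,7}: no change
So after constraint 2: D(Y) = {4,5,6,7,8}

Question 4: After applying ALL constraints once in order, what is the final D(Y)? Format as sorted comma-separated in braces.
Answer: {6,7,8}

Derivation:
Constraint 1 (Z < Y) on D(Z)={3,4,5,6,7,8} D(Y)={3,4,5,6,7,8}: Z {3,4,5,6,7,8}->{3,4,5,6,7}; Y {3,4,5,6,7,8}->{4,5,6,7,8}
Constraint 2 (Y != Z) on D(Y)={4,5,6,7,8} D(Z)={3,4,5,6,7}: no change
Constraint 3 (X != Y) on D(X)={3,4,5,6,7,8} D(Y)={4,5,6,7,8}: no change
Constraint 4 (Z + X = Y) on D(Z)={3,4,5,6,7} D(X)={3,4,5,6,7,8} D(Y)={4,5,6,7,8}: Z {3,4,5,6,7}->{3,4,5}; X {3,4,5,6,7,8}->{3,4,5}; Y {4,5,6,7,8}->{6,7,8}
So after all 4 constraints: D(Y) = {6,7,8}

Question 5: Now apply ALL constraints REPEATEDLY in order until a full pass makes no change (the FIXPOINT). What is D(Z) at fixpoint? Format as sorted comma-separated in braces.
pass 0 (initial): D(Z)={3,4,5,6,7,8}
pass 1: X {3,4,5,6,7,8}->{3,4,5}; Y {3,4,5,6,7,8}->{6,7,8}; Z {3,4,5,6,7,8}->{3,4,5}
pass 2: no change
Fixpoint after 2 passes: D(Z) = {3,4,5}

Answer: {3,4,5}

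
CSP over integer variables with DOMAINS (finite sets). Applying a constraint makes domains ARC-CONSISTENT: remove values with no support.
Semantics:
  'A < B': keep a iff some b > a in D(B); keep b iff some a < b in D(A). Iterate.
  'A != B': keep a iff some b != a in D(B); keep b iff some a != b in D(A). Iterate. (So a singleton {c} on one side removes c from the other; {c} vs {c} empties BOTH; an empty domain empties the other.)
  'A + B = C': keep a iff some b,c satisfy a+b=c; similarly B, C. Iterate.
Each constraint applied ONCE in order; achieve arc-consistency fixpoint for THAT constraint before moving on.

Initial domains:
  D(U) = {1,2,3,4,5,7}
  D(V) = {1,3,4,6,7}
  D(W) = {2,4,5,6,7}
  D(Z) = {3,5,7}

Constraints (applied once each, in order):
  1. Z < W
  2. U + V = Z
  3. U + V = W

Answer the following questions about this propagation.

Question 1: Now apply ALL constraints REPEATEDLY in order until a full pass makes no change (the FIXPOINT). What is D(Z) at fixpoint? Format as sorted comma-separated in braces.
pass 0 (initial): D(Z)={3,5,7}
pass 1: U {1,2,3,4,5,7}->{1,2,4}; V {1,3,4,6,7}->{1,3,4}; W {2,4,5,6,7}->{4,5,6,7}; Z {3,5,7}->{3,5}
pass 2: no change
Fixpoint after 2 passes: D(Z) = {3,5}

Answer: {3,5}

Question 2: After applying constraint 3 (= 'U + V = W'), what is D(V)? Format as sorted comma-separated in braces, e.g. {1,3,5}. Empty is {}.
Constraint 1 (Z < W) on D(Z)={3,5,7} D(W)={2,4,5,6,7}: Z {3,5,7}->{3,5}; W {2,4,5,6,7}->{4,5,6,7}
Constraint 2 (U + V = Z) on D(U)={1,2,3,4,5,7} D(V)={1,3,4,6,7} D(Z)={3,5}: U {1,2,3,4,5,7}->{1,2,4}; V {1,3,4,6,7}->{1,3,4}
Constraint 3 (U + V = W) on D(U)={1,2,4} D(V)={1,3,4} D(W)={4,5,6,7}: no change
So after constraint 3: D(V) = {1,3,4}

Answer: {1,3,4}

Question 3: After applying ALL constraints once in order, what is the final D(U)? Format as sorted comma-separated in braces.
Answer: {1,2,4}

Derivation:
Constraint 1 (Z < W) on D(Z)={3,5,7} D(W)={2,4,5,6,7}: Z {3,5,7}->{3,5}; W {2,4,5,6,7}->{4,5,6,7}
Constraint 2 (U + V = Z) on D(U)={1,2,3,4,5,7} D(V)={1,3,4,6,7} D(Z)={3,5}: U {1,2,3,4,5,7}->{1,2,4}; V {1,3,4,6,7}->{1,3,4}
Constraint 3 (U + V = W) on D(U)={1,2,4} D(V)={1,3,4} D(W)={4,5,6,7}: no change
So after all 3 constraints: D(U) = {1,2,4}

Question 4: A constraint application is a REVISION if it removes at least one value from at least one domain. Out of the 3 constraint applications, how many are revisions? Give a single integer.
Answer: 2

Derivation:
Constraint 1 (Z < W) on D(Z)={3,5,7} D(W)={2,4,5,6,7}: Z {3,5,7}->{3,5}; W {2,4,5,6,7}->{4,5,6,7} => REVISION
Constraint 2 (U + V = Z) on D(U)={1,2,3,4,5,7} D(V)={1,3,4,6,7} D(Z)={3,5}: U {1,2,3,4,5,7}->{1,2,4}; V {1,3,4,6,7}->{1,3,4} => REVISION
Constraint 3 (U + V = W) on D(U)={1,2,4} D(V)={1,3,4} D(W)={4,5,6,7}: no change => not a revision
Total revisions = 2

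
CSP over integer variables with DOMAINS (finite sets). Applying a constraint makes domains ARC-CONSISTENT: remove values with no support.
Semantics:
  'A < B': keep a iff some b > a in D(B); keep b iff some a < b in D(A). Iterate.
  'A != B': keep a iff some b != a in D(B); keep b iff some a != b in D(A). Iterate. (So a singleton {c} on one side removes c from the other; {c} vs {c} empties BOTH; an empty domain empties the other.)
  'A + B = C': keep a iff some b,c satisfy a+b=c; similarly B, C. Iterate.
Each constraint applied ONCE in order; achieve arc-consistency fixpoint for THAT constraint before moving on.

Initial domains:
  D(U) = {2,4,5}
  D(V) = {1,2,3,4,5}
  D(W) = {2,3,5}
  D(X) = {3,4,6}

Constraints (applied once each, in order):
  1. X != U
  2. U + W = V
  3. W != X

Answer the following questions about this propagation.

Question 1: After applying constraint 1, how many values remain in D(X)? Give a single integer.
Constraint 1 (X != U) on D(X)={3,4,6} D(U)={2,4,5}: no change
So after constraint 1: D(X)={3,4,6}, size = 3

Answer: 3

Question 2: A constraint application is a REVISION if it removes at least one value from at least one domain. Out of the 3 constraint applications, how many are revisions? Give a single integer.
Constraint 1 (X != U) on D(X)={3,4,6} D(U)={2,4,5}: no change => not a revision
Constraint 2 (U + W = V) on D(U)={2,4,5} D(W)={2,3,5} D(V)={1,2,3,4,5}: U {2,4,5}->{2}; W {2,3,5}->{2,3}; V {1,2,3,4,5}->{4,5} => REVISION
Constraint 3 (W != X) on D(W)={2,3} D(X)={3,4,6}: no change => not a revision
Total revisions = 1

Answer: 1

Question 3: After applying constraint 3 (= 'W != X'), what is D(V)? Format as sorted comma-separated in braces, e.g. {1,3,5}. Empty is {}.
Constraint 1 (X != U) on D(X)={3,4,6} D(U)={2,4,5}: no change
Constraint 2 (U + W = V) on D(U)={2,4,5} D(W)={2,3,5} D(V)={1,2,3,4,5}: U {2,4,5}->{2}; W {2,3,5}->{2,3}; V {1,2,3,4,5}->{4,5}
Constraint 3 (W != X) on D(W)={2,3} D(X)={3,4,6}: no change
So after constraint 3: D(V) = {4,5}

Answer: {4,5}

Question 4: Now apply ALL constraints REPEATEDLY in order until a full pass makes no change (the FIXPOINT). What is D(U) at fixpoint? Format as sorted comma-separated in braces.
Answer: {2}

Derivation:
pass 0 (initial): D(U)={2,4,5}
pass 1: U {2,4,5}->{2}; V {1,2,3,4,5}->{4,5}; W {2,3,5}->{2,3}
pass 2: no change
Fixpoint after 2 passes: D(U) = {2}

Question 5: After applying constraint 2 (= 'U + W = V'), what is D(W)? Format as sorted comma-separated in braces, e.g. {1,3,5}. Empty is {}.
Answer: {2,3}

Derivation:
Constraint 1 (X != U) on D(X)={3,4,6} D(U)={2,4,5}: no change
Constraint 2 (U + W = V) on D(U)={2,4,5} D(W)={2,3,5} D(V)={1,2,3,4,5}: U {2,4,5}->{2}; W {2,3,5}->{2,3}; V {1,2,3,4,5}->{4,5}
So after constraint 2: D(W) = {2,3}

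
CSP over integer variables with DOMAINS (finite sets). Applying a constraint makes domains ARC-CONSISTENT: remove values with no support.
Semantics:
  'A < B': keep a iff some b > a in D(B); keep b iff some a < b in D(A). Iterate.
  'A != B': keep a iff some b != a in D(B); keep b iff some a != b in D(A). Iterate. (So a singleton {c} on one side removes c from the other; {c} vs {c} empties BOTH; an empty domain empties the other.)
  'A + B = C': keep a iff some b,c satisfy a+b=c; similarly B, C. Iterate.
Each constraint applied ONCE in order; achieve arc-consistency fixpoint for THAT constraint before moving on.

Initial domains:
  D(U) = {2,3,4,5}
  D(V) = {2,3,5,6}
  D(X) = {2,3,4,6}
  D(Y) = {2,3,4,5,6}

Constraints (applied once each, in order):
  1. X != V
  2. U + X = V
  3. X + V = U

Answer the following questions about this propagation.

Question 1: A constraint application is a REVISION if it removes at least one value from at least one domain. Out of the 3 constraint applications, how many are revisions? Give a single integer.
Constraint 1 (X != V) on D(X)={2,3,4,6} D(V)={2,3,5,6}: no change => not a revision
Constraint 2 (U + X = V) on D(U)={2,3,4,5} D(X)={2,3,4,6} D(V)={2,3,5,6}: U {2,3,4,5}->{2,3,4}; X {2,3,4,6}->{2,3,4}; V {2,3,5,6}->{5,6} => REVISION
Constraint 3 (X + V = U) on D(X)={2,3,4} D(V)={5,6} D(U)={2,3,4}: X {2,3,4}->{}; V {5,6}->{}; U {2,3,4}->{} => REVISION
Total revisions = 2

Answer: 2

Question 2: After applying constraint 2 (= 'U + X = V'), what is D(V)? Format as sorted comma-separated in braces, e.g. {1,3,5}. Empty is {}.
Constraint 1 (X != V) on D(X)={2,3,4,6} D(V)={2,3,5,6}: no change
Constraint 2 (U + X = V) on D(U)={2,3,4,5} D(X)={2,3,4,6} D(V)={2,3,5,6}: U {2,3,4,5}->{2,3,4}; X {2,3,4,6}->{2,3,4}; V {2,3,5,6}->{5,6}
So after constraint 2: D(V) = {5,6}

Answer: {5,6}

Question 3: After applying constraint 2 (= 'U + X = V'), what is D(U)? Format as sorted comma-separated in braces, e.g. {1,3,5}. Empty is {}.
Constraint 1 (X != V) on D(X)={2,3,4,6} D(V)={2,3,5,6}: no change
Constraint 2 (U + X = V) on D(U)={2,3,4,5} D(X)={2,3,4,6} D(V)={2,3,5,6}: U {2,3,4,5}->{2,3,4}; X {2,3,4,6}->{2,3,4}; V {2,3,5,6}->{5,6}
So after constraint 2: D(U) = {2,3,4}

Answer: {2,3,4}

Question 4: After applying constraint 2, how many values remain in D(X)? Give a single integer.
Answer: 3

Derivation:
Constraint 1 (X != V) on D(X)={2,3,4,6} D(V)={2,3,5,6}: no change
Constraint 2 (U + X = V) on D(U)={2,3,4,5} D(X)={2,3,4,6} D(V)={2,3,5,6}: U {2,3,4,5}->{2,3,4}; X {2,3,4,6}->{2,3,4}; V {2,3,5,6}->{5,6}
So after constraint 2: D(X)={2,3,4}, size = 3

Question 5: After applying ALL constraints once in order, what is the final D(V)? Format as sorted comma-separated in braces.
Answer: {}

Derivation:
Constraint 1 (X != V) on D(X)={2,3,4,6} D(V)={2,3,5,6}: no change
Constraint 2 (U + X = V) on D(U)={2,3,4,5} D(X)={2,3,4,6} D(V)={2,3,5,6}: U {2,3,4,5}->{2,3,4}; X {2,3,4,6}->{2,3,4}; V {2,3,5,6}->{5,6}
Constraint 3 (X + V = U) on D(X)={2,3,4} D(V)={5,6} D(U)={2,3,4}: X {2,3,4}->{}; V {5,6}->{}; U {2,3,4}->{}
So after all 3 constraints: D(V) = {}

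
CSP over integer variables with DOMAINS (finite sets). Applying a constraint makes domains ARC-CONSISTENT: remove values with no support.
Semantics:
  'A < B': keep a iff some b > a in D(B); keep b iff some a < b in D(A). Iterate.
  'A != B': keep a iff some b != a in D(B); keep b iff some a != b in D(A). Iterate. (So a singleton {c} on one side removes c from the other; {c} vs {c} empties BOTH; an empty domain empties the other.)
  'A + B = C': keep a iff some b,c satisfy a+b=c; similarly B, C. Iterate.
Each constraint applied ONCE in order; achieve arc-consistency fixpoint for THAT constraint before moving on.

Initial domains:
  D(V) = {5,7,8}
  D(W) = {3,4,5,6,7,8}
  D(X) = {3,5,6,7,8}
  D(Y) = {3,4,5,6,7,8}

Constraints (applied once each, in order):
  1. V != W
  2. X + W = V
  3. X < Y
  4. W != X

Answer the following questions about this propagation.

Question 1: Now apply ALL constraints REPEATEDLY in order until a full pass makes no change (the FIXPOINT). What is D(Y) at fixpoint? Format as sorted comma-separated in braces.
pass 0 (initial): D(Y)={3,4,5,6,7,8}
pass 1: V {5,7,8}->{7,8}; W {3,4,5,6,7,8}->{3,4,5}; X {3,5,6,7,8}->{3,5}; Y {3,4,5,6,7,8}->{4,5,6,7,8}
pass 2: no change
Fixpoint after 2 passes: D(Y) = {4,5,6,7,8}

Answer: {4,5,6,7,8}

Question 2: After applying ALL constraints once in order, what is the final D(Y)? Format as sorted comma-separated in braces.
Constraint 1 (V != W) on D(V)={5,7,8} D(W)={3,4,5,6,7,8}: no change
Constraint 2 (X + W = V) on D(X)={3,5,6,7,8} D(W)={3,4,5,6,7,8} D(V)={5,7,8}: X {3,5,6,7,8}->{3,5}; W {3,4,5,6,7,8}->{3,4,5}; V {5,7,8}->{7,8}
Constraint 3 (X < Y) on D(X)={3,5} D(Y)={3,4,5,6,7,8}: Y {3,4,5,6,7,8}->{4,5,6,7,8}
Constraint 4 (W != X) on D(W)={3,4,5} D(X)={3,5}: no change
So after all 4 constraints: D(Y) = {4,5,6,7,8}

Answer: {4,5,6,7,8}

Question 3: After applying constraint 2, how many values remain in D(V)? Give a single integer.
Constraint 1 (V != W) on D(V)={5,7,8} D(W)={3,4,5,6,7,8}: no change
Constraint 2 (X + W = V) on D(X)={3,5,6,7,8} D(W)={3,4,5,6,7,8} D(V)={5,7,8}: X {3,5,6,7,8}->{3,5}; W {3,4,5,6,7,8}->{3,4,5}; V {5,7,8}->{7,8}
So after constraint 2: D(V)={7,8}, size = 2

Answer: 2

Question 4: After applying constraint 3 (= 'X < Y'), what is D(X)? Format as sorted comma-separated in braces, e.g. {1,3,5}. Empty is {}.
Answer: {3,5}

Derivation:
Constraint 1 (V != W) on D(V)={5,7,8} D(W)={3,4,5,6,7,8}: no change
Constraint 2 (X + W = V) on D(X)={3,5,6,7,8} D(W)={3,4,5,6,7,8} D(V)={5,7,8}: X {3,5,6,7,8}->{3,5}; W {3,4,5,6,7,8}->{3,4,5}; V {5,7,8}->{7,8}
Constraint 3 (X < Y) on D(X)={3,5} D(Y)={3,4,5,6,7,8}: Y {3,4,5,6,7,8}->{4,5,6,7,8}
So after constraint 3: D(X) = {3,5}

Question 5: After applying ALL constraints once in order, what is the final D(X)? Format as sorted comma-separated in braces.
Constraint 1 (V != W) on D(V)={5,7,8} D(W)={3,4,5,6,7,8}: no change
Constraint 2 (X + W = V) on D(X)={3,5,6,7,8} D(W)={3,4,5,6,7,8} D(V)={5,7,8}: X {3,5,6,7,8}->{3,5}; W {3,4,5,6,7,8}->{3,4,5}; V {5,7,8}->{7,8}
Constraint 3 (X < Y) on D(X)={3,5} D(Y)={3,4,5,6,7,8}: Y {3,4,5,6,7,8}->{4,5,6,7,8}
Constraint 4 (W != X) on D(W)={3,4,5} D(X)={3,5}: no change
So after all 4 constraints: D(X) = {3,5}

Answer: {3,5}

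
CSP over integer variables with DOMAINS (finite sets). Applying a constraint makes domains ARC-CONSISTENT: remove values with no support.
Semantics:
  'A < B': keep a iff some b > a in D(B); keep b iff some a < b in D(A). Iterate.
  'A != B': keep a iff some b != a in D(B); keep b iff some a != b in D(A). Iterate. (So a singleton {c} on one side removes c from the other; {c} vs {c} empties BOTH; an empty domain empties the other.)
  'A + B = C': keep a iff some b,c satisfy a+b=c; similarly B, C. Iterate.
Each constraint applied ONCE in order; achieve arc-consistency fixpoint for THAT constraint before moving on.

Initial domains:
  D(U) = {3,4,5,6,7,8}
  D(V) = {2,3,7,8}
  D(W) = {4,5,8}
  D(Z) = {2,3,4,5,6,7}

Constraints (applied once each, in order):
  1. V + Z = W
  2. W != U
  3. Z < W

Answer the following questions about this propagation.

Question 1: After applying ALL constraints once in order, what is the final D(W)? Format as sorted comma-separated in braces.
Answer: {4,5,8}

Derivation:
Constraint 1 (V + Z = W) on D(V)={2,3,7,8} D(Z)={2,3,4,5,6,7} D(W)={4,5,8}: V {2,3,7,8}->{2,3}; Z {2,3,4,5,6,7}->{2,3,5,6}
Constraint 2 (W != U) on D(W)={4,5,8} D(U)={3,4,5,6,7,8}: no change
Constraint 3 (Z < W) on D(Z)={2,3,5,6} D(W)={4,5,8}: no change
So after all 3 constraints: D(W) = {4,5,8}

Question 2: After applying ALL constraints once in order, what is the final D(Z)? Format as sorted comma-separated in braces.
Answer: {2,3,5,6}

Derivation:
Constraint 1 (V + Z = W) on D(V)={2,3,7,8} D(Z)={2,3,4,5,6,7} D(W)={4,5,8}: V {2,3,7,8}->{2,3}; Z {2,3,4,5,6,7}->{2,3,5,6}
Constraint 2 (W != U) on D(W)={4,5,8} D(U)={3,4,5,6,7,8}: no change
Constraint 3 (Z < W) on D(Z)={2,3,5,6} D(W)={4,5,8}: no change
So after all 3 constraints: D(Z) = {2,3,5,6}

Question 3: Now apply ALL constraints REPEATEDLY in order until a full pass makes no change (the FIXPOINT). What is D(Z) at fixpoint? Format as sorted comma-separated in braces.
Answer: {2,3,5,6}

Derivation:
pass 0 (initial): D(Z)={2,3,4,5,6,7}
pass 1: V {2,3,7,8}->{2,3}; Z {2,3,4,5,6,7}->{2,3,5,6}
pass 2: no change
Fixpoint after 2 passes: D(Z) = {2,3,5,6}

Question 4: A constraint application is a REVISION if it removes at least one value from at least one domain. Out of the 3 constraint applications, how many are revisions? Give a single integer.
Answer: 1

Derivation:
Constraint 1 (V + Z = W) on D(V)={2,3,7,8} D(Z)={2,3,4,5,6,7} D(W)={4,5,8}: V {2,3,7,8}->{2,3}; Z {2,3,4,5,6,7}->{2,3,5,6} => REVISION
Constraint 2 (W != U) on D(W)={4,5,8} D(U)={3,4,5,6,7,8}: no change => not a revision
Constraint 3 (Z < W) on D(Z)={2,3,5,6} D(W)={4,5,8}: no change => not a revision
Total revisions = 1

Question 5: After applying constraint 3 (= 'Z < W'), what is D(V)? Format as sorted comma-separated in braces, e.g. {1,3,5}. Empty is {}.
Answer: {2,3}

Derivation:
Constraint 1 (V + Z = W) on D(V)={2,3,7,8} D(Z)={2,3,4,5,6,7} D(W)={4,5,8}: V {2,3,7,8}->{2,3}; Z {2,3,4,5,6,7}->{2,3,5,6}
Constraint 2 (W != U) on D(W)={4,5,8} D(U)={3,4,5,6,7,8}: no change
Constraint 3 (Z < W) on D(Z)={2,3,5,6} D(W)={4,5,8}: no change
So after constraint 3: D(V) = {2,3}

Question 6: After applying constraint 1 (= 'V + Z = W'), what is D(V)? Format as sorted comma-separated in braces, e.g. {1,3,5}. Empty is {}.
Answer: {2,3}

Derivation:
Constraint 1 (V + Z = W) on D(V)={2,3,7,8} D(Z)={2,3,4,5,6,7} D(W)={4,5,8}: V {2,3,7,8}->{2,3}; Z {2,3,4,5,6,7}->{2,3,5,6}
So after constraint 1: D(V) = {2,3}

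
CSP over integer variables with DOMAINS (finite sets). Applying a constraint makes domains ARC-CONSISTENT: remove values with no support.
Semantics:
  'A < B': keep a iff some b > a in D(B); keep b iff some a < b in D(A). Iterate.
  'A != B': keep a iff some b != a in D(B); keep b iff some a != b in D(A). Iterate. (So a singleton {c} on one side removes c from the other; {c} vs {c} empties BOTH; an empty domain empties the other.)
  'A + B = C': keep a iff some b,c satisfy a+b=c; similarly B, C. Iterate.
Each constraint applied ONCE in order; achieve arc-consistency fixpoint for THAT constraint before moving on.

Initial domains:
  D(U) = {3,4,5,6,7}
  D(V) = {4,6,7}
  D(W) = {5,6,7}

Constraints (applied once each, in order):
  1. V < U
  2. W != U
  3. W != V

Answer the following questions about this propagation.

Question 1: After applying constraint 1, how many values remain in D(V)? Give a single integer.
Constraint 1 (V < U) on D(V)={4,6,7} D(U)={3,4,5,6,7}: V {4,6,7}->{4,6}; U {3,4,5,6,7}->{5,6,7}
So after constraint 1: D(V)={4,6}, size = 2

Answer: 2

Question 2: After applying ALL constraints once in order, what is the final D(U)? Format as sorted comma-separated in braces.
Constraint 1 (V < U) on D(V)={4,6,7} D(U)={3,4,5,6,7}: V {4,6,7}->{4,6}; U {3,4,5,6,7}->{5,6,7}
Constraint 2 (W != U) on D(W)={5,6,7} D(U)={5,6,7}: no change
Constraint 3 (W != V) on D(W)={5,6,7} D(V)={4,6}: no change
So after all 3 constraints: D(U) = {5,6,7}

Answer: {5,6,7}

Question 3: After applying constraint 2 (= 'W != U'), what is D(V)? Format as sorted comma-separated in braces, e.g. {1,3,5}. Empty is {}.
Constraint 1 (V < U) on D(V)={4,6,7} D(U)={3,4,5,6,7}: V {4,6,7}->{4,6}; U {3,4,5,6,7}->{5,6,7}
Constraint 2 (W != U) on D(W)={5,6,7} D(U)={5,6,7}: no change
So after constraint 2: D(V) = {4,6}

Answer: {4,6}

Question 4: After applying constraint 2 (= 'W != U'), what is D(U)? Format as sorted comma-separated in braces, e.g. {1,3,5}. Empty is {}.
Constraint 1 (V < U) on D(V)={4,6,7} D(U)={3,4,5,6,7}: V {4,6,7}->{4,6}; U {3,4,5,6,7}->{5,6,7}
Constraint 2 (W != U) on D(W)={5,6,7} D(U)={5,6,7}: no change
So after constraint 2: D(U) = {5,6,7}

Answer: {5,6,7}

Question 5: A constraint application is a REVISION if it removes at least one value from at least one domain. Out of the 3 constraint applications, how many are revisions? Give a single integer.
Constraint 1 (V < U) on D(V)={4,6,7} D(U)={3,4,5,6,7}: V {4,6,7}->{4,6}; U {3,4,5,6,7}->{5,6,7} => REVISION
Constraint 2 (W != U) on D(W)={5,6,7} D(U)={5,6,7}: no change => not a revision
Constraint 3 (W != V) on D(W)={5,6,7} D(V)={4,6}: no change => not a revision
Total revisions = 1

Answer: 1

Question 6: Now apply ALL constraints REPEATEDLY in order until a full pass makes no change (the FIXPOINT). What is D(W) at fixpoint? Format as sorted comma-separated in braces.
Answer: {5,6,7}

Derivation:
pass 0 (initial): D(W)={5,6,7}
pass 1: U {3,4,5,6,7}->{5,6,7}; V {4,6,7}->{4,6}
pass 2: no change
Fixpoint after 2 passes: D(W) = {5,6,7}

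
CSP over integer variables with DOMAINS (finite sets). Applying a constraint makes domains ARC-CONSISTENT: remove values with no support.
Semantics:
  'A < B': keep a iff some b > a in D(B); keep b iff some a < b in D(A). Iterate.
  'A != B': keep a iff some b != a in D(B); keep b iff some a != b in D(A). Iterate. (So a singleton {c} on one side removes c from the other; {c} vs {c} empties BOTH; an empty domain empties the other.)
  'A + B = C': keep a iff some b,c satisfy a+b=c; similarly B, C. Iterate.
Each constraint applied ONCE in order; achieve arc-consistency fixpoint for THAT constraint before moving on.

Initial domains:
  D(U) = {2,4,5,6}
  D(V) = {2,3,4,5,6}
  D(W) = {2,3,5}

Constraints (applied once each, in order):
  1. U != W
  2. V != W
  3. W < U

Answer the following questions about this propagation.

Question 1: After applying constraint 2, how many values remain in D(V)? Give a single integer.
Constraint 1 (U != W) on D(U)={2,4,5,6} D(W)={2,3,5}: no change
Constraint 2 (V != W) on D(V)={2,3,4,5,6} D(W)={2,3,5}: no change
So after constraint 2: D(V)={2,3,4,5,6}, size = 5

Answer: 5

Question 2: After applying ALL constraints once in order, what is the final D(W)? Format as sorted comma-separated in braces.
Constraint 1 (U != W) on D(U)={2,4,5,6} D(W)={2,3,5}: no change
Constraint 2 (V != W) on D(V)={2,3,4,5,6} D(W)={2,3,5}: no change
Constraint 3 (W < U) on D(W)={2,3,5} D(U)={2,4,5,6}: U {2,4,5,6}->{4,5,6}
So after all 3 constraints: D(W) = {2,3,5}

Answer: {2,3,5}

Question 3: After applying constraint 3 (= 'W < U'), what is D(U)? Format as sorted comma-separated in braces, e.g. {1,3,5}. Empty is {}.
Constraint 1 (U != W) on D(U)={2,4,5,6} D(W)={2,3,5}: no change
Constraint 2 (V != W) on D(V)={2,3,4,5,6} D(W)={2,3,5}: no change
Constraint 3 (W < U) on D(W)={2,3,5} D(U)={2,4,5,6}: U {2,4,5,6}->{4,5,6}
So after constraint 3: D(U) = {4,5,6}

Answer: {4,5,6}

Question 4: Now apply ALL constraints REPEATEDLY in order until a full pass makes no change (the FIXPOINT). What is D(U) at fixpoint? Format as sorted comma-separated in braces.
Answer: {4,5,6}

Derivation:
pass 0 (initial): D(U)={2,4,5,6}
pass 1: U {2,4,5,6}->{4,5,6}
pass 2: no change
Fixpoint after 2 passes: D(U) = {4,5,6}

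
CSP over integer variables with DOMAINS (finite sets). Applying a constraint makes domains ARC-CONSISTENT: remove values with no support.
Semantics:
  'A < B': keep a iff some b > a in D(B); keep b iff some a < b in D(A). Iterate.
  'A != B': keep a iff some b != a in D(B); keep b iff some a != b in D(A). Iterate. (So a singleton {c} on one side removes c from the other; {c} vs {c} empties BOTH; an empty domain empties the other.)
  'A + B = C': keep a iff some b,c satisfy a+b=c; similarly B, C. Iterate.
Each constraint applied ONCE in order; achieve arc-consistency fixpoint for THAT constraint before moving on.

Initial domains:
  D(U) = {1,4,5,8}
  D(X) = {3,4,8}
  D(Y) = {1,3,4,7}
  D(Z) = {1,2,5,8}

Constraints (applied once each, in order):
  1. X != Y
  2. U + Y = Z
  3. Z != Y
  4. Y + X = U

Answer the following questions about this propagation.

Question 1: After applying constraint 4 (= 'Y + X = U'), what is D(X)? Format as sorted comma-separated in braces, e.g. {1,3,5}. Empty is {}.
Constraint 1 (X != Y) on D(X)={3,4,8} D(Y)={1,3,4,7}: no change
Constraint 2 (U + Y = Z) on D(U)={1,4,5,8} D(Y)={1,3,4,7} D(Z)={1,2,5,8}: U {1,4,5,8}->{1,4,5}; Z {1,2,5,8}->{2,5,8}
Constraint 3 (Z != Y) on D(Z)={2,5,8} D(Y)={1,3,4,7}: no change
Constraint 4 (Y + X = U) on D(Y)={1,3,4,7} D(X)={3,4,8} D(U)={1,4,5}: Y {1,3,4,7}->{1}; X {3,4,8}->{3,4}; U {1,4,5}->{4,5}
So after constraint 4: D(X) = {3,4}

Answer: {3,4}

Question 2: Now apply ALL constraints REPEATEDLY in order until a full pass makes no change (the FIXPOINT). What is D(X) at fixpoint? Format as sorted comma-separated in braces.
Answer: {3}

Derivation:
pass 0 (initial): D(X)={3,4,8}
pass 1: U {1,4,5,8}->{4,5}; X {3,4,8}->{3,4}; Y {1,3,4,7}->{1}; Z {1,2,5,8}->{2,5,8}
pass 2: U {4,5}->{4}; X {3,4}->{3}; Z {2,5,8}->{5}
pass 3: no change
Fixpoint after 3 passes: D(X) = {3}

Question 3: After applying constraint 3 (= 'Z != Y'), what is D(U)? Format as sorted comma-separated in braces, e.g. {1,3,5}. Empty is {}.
Constraint 1 (X != Y) on D(X)={3,4,8} D(Y)={1,3,4,7}: no change
Constraint 2 (U + Y = Z) on D(U)={1,4,5,8} D(Y)={1,3,4,7} D(Z)={1,2,5,8}: U {1,4,5,8}->{1,4,5}; Z {1,2,5,8}->{2,5,8}
Constraint 3 (Z != Y) on D(Z)={2,5,8} D(Y)={1,3,4,7}: no change
So after constraint 3: D(U) = {1,4,5}

Answer: {1,4,5}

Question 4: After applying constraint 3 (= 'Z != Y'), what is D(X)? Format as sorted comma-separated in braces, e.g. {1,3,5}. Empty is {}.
Answer: {3,4,8}

Derivation:
Constraint 1 (X != Y) on D(X)={3,4,8} D(Y)={1,3,4,7}: no change
Constraint 2 (U + Y = Z) on D(U)={1,4,5,8} D(Y)={1,3,4,7} D(Z)={1,2,5,8}: U {1,4,5,8}->{1,4,5}; Z {1,2,5,8}->{2,5,8}
Constraint 3 (Z != Y) on D(Z)={2,5,8} D(Y)={1,3,4,7}: no change
So after constraint 3: D(X) = {3,4,8}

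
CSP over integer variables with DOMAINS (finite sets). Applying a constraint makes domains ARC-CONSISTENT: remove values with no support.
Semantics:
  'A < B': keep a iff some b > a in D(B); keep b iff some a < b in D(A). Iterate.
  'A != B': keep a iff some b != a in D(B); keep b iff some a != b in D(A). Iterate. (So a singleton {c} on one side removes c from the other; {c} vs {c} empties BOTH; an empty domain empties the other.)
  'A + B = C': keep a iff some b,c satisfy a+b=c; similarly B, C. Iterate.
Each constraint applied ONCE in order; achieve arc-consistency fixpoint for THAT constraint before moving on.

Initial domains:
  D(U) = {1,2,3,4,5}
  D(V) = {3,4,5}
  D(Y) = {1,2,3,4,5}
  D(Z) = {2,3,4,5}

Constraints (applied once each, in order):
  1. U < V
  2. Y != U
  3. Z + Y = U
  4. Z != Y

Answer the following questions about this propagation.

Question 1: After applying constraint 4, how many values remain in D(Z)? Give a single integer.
Constraint 1 (U < V) on D(U)={1,2,3,4,5} D(V)={3,4,5}: U {1,2,3,4,5}->{1,2,3,4}
Constraint 2 (Y != U) on D(Y)={1,2,3,4,5} D(U)={1,2,3,4}: no change
Constraint 3 (Z + Y = U) on D(Z)={2,3,4,5} D(Y)={1,2,3,4,5} D(U)={1,2,3,4}: Z {2,3,4,5}->{2,3}; Y {1,2,3,4,5}->{1,2}; U {1,2,3,4}->{3,4}
Constraint 4 (Z != Y) on D(Z)={2,3} D(Y)={1,2}: no change
So after constraint 4: D(Z)={2,3}, size = 2

Answer: 2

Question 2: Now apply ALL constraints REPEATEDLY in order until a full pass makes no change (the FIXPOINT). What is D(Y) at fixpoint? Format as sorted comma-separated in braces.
Answer: {1,2}

Derivation:
pass 0 (initial): D(Y)={1,2,3,4,5}
pass 1: U {1,2,3,4,5}->{3,4}; Y {1,2,3,4,5}->{1,2}; Z {2,3,4,5}->{2,3}
pass 2: V {3,4,5}->{4,5}
pass 3: no change
Fixpoint after 3 passes: D(Y) = {1,2}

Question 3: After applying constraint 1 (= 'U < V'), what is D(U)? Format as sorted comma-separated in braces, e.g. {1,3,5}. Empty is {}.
Answer: {1,2,3,4}

Derivation:
Constraint 1 (U < V) on D(U)={1,2,3,4,5} D(V)={3,4,5}: U {1,2,3,4,5}->{1,2,3,4}
So after constraint 1: D(U) = {1,2,3,4}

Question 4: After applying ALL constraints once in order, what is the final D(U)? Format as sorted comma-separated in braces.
Answer: {3,4}

Derivation:
Constraint 1 (U < V) on D(U)={1,2,3,4,5} D(V)={3,4,5}: U {1,2,3,4,5}->{1,2,3,4}
Constraint 2 (Y != U) on D(Y)={1,2,3,4,5} D(U)={1,2,3,4}: no change
Constraint 3 (Z + Y = U) on D(Z)={2,3,4,5} D(Y)={1,2,3,4,5} D(U)={1,2,3,4}: Z {2,3,4,5}->{2,3}; Y {1,2,3,4,5}->{1,2}; U {1,2,3,4}->{3,4}
Constraint 4 (Z != Y) on D(Z)={2,3} D(Y)={1,2}: no change
So after all 4 constraints: D(U) = {3,4}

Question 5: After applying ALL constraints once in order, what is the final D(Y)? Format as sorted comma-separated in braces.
Answer: {1,2}

Derivation:
Constraint 1 (U < V) on D(U)={1,2,3,4,5} D(V)={3,4,5}: U {1,2,3,4,5}->{1,2,3,4}
Constraint 2 (Y != U) on D(Y)={1,2,3,4,5} D(U)={1,2,3,4}: no change
Constraint 3 (Z + Y = U) on D(Z)={2,3,4,5} D(Y)={1,2,3,4,5} D(U)={1,2,3,4}: Z {2,3,4,5}->{2,3}; Y {1,2,3,4,5}->{1,2}; U {1,2,3,4}->{3,4}
Constraint 4 (Z != Y) on D(Z)={2,3} D(Y)={1,2}: no change
So after all 4 constraints: D(Y) = {1,2}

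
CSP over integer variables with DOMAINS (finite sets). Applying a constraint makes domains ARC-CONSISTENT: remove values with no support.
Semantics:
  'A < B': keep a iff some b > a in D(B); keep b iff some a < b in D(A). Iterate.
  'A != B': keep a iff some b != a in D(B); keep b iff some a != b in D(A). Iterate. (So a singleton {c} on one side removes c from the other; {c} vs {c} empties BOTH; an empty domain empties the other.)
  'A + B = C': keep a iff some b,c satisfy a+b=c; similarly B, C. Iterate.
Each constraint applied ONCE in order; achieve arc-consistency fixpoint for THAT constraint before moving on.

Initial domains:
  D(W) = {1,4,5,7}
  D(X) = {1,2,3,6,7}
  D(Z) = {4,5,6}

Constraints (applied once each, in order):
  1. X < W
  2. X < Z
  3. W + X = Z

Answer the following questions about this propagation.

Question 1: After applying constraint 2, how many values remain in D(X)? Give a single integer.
Constraint 1 (X < W) on D(X)={1,2,3,6,7} D(W)={1,4,5,7}: X {1,2,3,6,7}->{1,2,3,6}; W {1,4,5,7}->{4,5,7}
Constraint 2 (X < Z) on D(X)={1,2,3,6} D(Z)={4,5,6}: X {1,2,3,6}->{1,2,3}
So after constraint 2: D(X)={1,2,3}, size = 3

Answer: 3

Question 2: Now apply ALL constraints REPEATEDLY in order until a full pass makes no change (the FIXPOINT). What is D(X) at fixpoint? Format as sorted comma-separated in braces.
Answer: {1,2}

Derivation:
pass 0 (initial): D(X)={1,2,3,6,7}
pass 1: W {1,4,5,7}->{4,5}; X {1,2,3,6,7}->{1,2}; Z {4,5,6}->{5,6}
pass 2: no change
Fixpoint after 2 passes: D(X) = {1,2}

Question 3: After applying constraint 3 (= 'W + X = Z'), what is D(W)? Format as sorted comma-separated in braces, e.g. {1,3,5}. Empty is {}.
Answer: {4,5}

Derivation:
Constraint 1 (X < W) on D(X)={1,2,3,6,7} D(W)={1,4,5,7}: X {1,2,3,6,7}->{1,2,3,6}; W {1,4,5,7}->{4,5,7}
Constraint 2 (X < Z) on D(X)={1,2,3,6} D(Z)={4,5,6}: X {1,2,3,6}->{1,2,3}
Constraint 3 (W + X = Z) on D(W)={4,5,7} D(X)={1,2,3} D(Z)={4,5,6}: W {4,5,7}->{4,5}; X {1,2,3}->{1,2}; Z {4,5,6}->{5,6}
So after constraint 3: D(W) = {4,5}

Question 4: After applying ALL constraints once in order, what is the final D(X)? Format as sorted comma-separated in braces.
Constraint 1 (X < W) on D(X)={1,2,3,6,7} D(W)={1,4,5,7}: X {1,2,3,6,7}->{1,2,3,6}; W {1,4,5,7}->{4,5,7}
Constraint 2 (X < Z) on D(X)={1,2,3,6} D(Z)={4,5,6}: X {1,2,3,6}->{1,2,3}
Constraint 3 (W + X = Z) on D(W)={4,5,7} D(X)={1,2,3} D(Z)={4,5,6}: W {4,5,7}->{4,5}; X {1,2,3}->{1,2}; Z {4,5,6}->{5,6}
So after all 3 constraints: D(X) = {1,2}

Answer: {1,2}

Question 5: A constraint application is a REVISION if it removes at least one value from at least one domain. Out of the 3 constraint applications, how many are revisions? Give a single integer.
Constraint 1 (X < W) on D(X)={1,2,3,6,7} D(W)={1,4,5,7}: X {1,2,3,6,7}->{1,2,3,6}; W {1,4,5,7}->{4,5,7} => REVISION
Constraint 2 (X < Z) on D(X)={1,2,3,6} D(Z)={4,5,6}: X {1,2,3,6}->{1,2,3} => REVISION
Constraint 3 (W + X = Z) on D(W)={4,5,7} D(X)={1,2,3} D(Z)={4,5,6}: W {4,5,7}->{4,5}; X {1,2,3}->{1,2}; Z {4,5,6}->{5,6} => REVISION
Total revisions = 3

Answer: 3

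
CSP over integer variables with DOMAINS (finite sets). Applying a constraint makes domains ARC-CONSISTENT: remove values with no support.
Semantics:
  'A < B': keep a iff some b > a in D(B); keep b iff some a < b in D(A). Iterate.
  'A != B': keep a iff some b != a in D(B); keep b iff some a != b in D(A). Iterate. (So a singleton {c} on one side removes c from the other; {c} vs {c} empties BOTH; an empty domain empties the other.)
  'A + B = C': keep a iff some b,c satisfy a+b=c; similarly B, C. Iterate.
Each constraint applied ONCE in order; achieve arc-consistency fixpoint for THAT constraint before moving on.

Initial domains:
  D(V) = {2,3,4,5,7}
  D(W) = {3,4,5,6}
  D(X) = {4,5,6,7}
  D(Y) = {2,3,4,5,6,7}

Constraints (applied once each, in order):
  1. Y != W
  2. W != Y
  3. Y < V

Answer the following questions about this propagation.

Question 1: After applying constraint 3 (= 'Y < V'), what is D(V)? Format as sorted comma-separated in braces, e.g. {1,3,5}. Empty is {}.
Answer: {3,4,5,7}

Derivation:
Constraint 1 (Y != W) on D(Y)={2,3,4,5,6,7} D(W)={3,4,5,6}: no change
Constraint 2 (W != Y) on D(W)={3,4,5,6} D(Y)={2,3,4,5,6,7}: no change
Constraint 3 (Y < V) on D(Y)={2,3,4,5,6,7} D(V)={2,3,4,5,7}: Y {2,3,4,5,6,7}->{2,3,4,5,6}; V {2,3,4,5,7}->{3,4,5,7}
So after constraint 3: D(V) = {3,4,5,7}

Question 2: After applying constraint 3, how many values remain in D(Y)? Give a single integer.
Constraint 1 (Y != W) on D(Y)={2,3,4,5,6,7} D(W)={3,4,5,6}: no change
Constraint 2 (W != Y) on D(W)={3,4,5,6} D(Y)={2,3,4,5,6,7}: no change
Constraint 3 (Y < V) on D(Y)={2,3,4,5,6,7} D(V)={2,3,4,5,7}: Y {2,3,4,5,6,7}->{2,3,4,5,6}; V {2,3,4,5,7}->{3,4,5,7}
So after constraint 3: D(Y)={2,3,4,5,6}, size = 5

Answer: 5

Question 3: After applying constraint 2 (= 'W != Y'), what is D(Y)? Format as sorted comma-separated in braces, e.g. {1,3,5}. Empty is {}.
Answer: {2,3,4,5,6,7}

Derivation:
Constraint 1 (Y != W) on D(Y)={2,3,4,5,6,7} D(W)={3,4,5,6}: no change
Constraint 2 (W != Y) on D(W)={3,4,5,6} D(Y)={2,3,4,5,6,7}: no change
So after constraint 2: D(Y) = {2,3,4,5,6,7}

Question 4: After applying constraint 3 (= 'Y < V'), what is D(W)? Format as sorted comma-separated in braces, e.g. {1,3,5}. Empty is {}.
Answer: {3,4,5,6}

Derivation:
Constraint 1 (Y != W) on D(Y)={2,3,4,5,6,7} D(W)={3,4,5,6}: no change
Constraint 2 (W != Y) on D(W)={3,4,5,6} D(Y)={2,3,4,5,6,7}: no change
Constraint 3 (Y < V) on D(Y)={2,3,4,5,6,7} D(V)={2,3,4,5,7}: Y {2,3,4,5,6,7}->{2,3,4,5,6}; V {2,3,4,5,7}->{3,4,5,7}
So after constraint 3: D(W) = {3,4,5,6}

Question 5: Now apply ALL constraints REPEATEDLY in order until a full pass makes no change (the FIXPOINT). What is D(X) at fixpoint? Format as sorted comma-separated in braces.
Answer: {4,5,6,7}

Derivation:
pass 0 (initial): D(X)={4,5,6,7}
pass 1: V {2,3,4,5,7}->{3,4,5,7}; Y {2,3,4,5,6,7}->{2,3,4,5,6}
pass 2: no change
Fixpoint after 2 passes: D(X) = {4,5,6,7}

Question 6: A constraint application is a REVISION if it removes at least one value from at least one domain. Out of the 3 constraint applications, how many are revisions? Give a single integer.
Constraint 1 (Y != W) on D(Y)={2,3,4,5,6,7} D(W)={3,4,5,6}: no change => not a revision
Constraint 2 (W != Y) on D(W)={3,4,5,6} D(Y)={2,3,4,5,6,7}: no change => not a revision
Constraint 3 (Y < V) on D(Y)={2,3,4,5,6,7} D(V)={2,3,4,5,7}: Y {2,3,4,5,6,7}->{2,3,4,5,6}; V {2,3,4,5,7}->{3,4,5,7} => REVISION
Total revisions = 1

Answer: 1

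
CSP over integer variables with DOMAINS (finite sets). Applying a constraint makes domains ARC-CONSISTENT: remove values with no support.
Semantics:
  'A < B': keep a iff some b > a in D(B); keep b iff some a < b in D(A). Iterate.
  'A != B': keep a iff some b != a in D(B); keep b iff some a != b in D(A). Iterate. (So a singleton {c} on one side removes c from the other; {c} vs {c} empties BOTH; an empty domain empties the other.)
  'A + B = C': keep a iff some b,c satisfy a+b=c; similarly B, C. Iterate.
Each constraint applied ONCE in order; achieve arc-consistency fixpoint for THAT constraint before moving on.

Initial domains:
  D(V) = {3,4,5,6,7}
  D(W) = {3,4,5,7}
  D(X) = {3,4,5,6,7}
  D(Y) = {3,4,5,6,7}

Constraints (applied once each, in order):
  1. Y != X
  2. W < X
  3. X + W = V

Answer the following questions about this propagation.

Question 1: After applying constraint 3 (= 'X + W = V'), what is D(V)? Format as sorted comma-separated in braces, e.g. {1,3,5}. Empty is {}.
Constraint 1 (Y != X) on D(Y)={3,4,5,6,7} D(X)={3,4,5,6,7}: no change
Constraint 2 (W < X) on D(W)={3,4,5,7} D(X)={3,4,5,6,7}: W {3,4,5,7}->{3,4,5}; X {3,4,5,6,7}->{4,5,6,7}
Constraint 3 (X + W = V) on D(X)={4,5,6,7} D(W)={3,4,5} D(V)={3,4,5,6,7}: X {4,5,6,7}->{4}; W {3,4,5}->{3}; V {3,4,5,6,7}->{7}
So after constraint 3: D(V) = {7}

Answer: {7}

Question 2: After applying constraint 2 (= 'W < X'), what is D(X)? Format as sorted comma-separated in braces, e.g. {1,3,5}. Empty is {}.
Answer: {4,5,6,7}

Derivation:
Constraint 1 (Y != X) on D(Y)={3,4,5,6,7} D(X)={3,4,5,6,7}: no change
Constraint 2 (W < X) on D(W)={3,4,5,7} D(X)={3,4,5,6,7}: W {3,4,5,7}->{3,4,5}; X {3,4,5,6,7}->{4,5,6,7}
So after constraint 2: D(X) = {4,5,6,7}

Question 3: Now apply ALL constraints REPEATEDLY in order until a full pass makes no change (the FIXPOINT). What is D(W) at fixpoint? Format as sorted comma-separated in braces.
pass 0 (initial): D(W)={3,4,5,7}
pass 1: V {3,4,5,6,7}->{7}; W {3,4,5,7}->{3}; X {3,4,5,6,7}->{4}
pass 2: Y {3,4,5,6,7}->{3,5,6,7}
pass 3: no change
Fixpoint after 3 passes: D(W) = {3}

Answer: {3}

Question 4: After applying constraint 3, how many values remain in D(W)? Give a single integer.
Constraint 1 (Y != X) on D(Y)={3,4,5,6,7} D(X)={3,4,5,6,7}: no change
Constraint 2 (W < X) on D(W)={3,4,5,7} D(X)={3,4,5,6,7}: W {3,4,5,7}->{3,4,5}; X {3,4,5,6,7}->{4,5,6,7}
Constraint 3 (X + W = V) on D(X)={4,5,6,7} D(W)={3,4,5} D(V)={3,4,5,6,7}: X {4,5,6,7}->{4}; W {3,4,5}->{3}; V {3,4,5,6,7}->{7}
So after constraint 3: D(W)={3}, size = 1

Answer: 1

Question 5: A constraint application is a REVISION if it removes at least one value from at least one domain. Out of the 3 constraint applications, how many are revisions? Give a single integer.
Constraint 1 (Y != X) on D(Y)={3,4,5,6,7} D(X)={3,4,5,6,7}: no change => not a revision
Constraint 2 (W < X) on D(W)={3,4,5,7} D(X)={3,4,5,6,7}: W {3,4,5,7}->{3,4,5}; X {3,4,5,6,7}->{4,5,6,7} => REVISION
Constraint 3 (X + W = V) on D(X)={4,5,6,7} D(W)={3,4,5} D(V)={3,4,5,6,7}: X {4,5,6,7}->{4}; W {3,4,5}->{3}; V {3,4,5,6,7}->{7} => REVISION
Total revisions = 2

Answer: 2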